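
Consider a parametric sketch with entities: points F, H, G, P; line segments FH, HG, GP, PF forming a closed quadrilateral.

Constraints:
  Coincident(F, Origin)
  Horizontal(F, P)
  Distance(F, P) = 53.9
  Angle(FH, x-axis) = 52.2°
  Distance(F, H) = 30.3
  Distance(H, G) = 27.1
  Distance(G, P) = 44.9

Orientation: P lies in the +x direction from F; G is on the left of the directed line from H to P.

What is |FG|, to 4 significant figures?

57.19

F is at the origin; F and P share the same y with |FP| = 53.9 and P in +x, so P = (53.9, 0). FH runs at 52.2° with |FH| = 30.3, so H = (18.57, 23.94). G is determined by |HG| = 27.1 and |GP| = 44.9 together: it lies at the intersection of circle(H, 27.1) and circle(P, 44.9). With |HP| = 42.68, the foot of the radical line on HP is 6.323 from H and the perpendicular offset is √(27.1² − 6.323²) = 26.35. Taking the left-of-HP solution: G = (38.59, 42.21).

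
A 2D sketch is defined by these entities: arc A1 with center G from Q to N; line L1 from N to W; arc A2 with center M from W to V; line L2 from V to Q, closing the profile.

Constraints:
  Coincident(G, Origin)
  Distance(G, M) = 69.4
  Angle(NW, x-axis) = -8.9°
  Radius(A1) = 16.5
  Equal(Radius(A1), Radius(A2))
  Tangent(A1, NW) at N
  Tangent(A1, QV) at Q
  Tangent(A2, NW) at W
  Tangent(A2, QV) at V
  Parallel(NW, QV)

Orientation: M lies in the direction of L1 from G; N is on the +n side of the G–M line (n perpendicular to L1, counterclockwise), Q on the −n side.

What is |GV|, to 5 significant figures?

71.334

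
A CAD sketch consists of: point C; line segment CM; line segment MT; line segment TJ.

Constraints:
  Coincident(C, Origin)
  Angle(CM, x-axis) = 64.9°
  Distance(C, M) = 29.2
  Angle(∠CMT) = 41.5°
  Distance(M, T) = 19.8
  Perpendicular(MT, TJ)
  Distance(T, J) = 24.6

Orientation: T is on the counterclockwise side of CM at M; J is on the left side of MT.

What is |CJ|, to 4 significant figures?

5.645

C is at the origin; CM runs at 64.9° with length 29.2, so M = 29.2·(cos 64.9°, sin 64.9°) = (12.39, 26.44). ∠CMT = 41.5°, so MT runs at 64.9° + (180° − 41.5°) = 203.4° from the x-axis; with |MT| = 19.8, T = M + 19.8·(cos 203.4°, sin 203.4°) = (-5.785, 18.58). MT ⟂ TJ; with |TJ| = 24.6 on the left of MT, J = T + 24.6·(0.3971, -0.9178) = (3.985, -3.998). Then |CJ| = |J − C| = 5.645.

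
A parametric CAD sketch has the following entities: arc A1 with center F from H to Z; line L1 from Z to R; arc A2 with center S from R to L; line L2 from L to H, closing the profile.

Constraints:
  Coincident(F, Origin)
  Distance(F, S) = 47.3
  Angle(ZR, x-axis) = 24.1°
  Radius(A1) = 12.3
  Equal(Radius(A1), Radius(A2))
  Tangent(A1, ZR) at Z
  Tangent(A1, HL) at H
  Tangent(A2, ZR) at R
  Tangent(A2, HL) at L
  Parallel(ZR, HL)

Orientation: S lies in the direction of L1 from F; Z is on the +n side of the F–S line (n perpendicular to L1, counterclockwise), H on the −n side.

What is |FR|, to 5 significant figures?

48.873

The slot axis is L1's direction at 24.1°, so u = (cos 24.1°, sin 24.1°) = (0.91283, 0.40833) and n = (−sin 24.1°, cos 24.1°) = (-0.40833, 0.91283). F is at the origin and S lies 47.3 along u from F, so S = 47.3·u = (43.177, 19.314). Tangency of A1 to both parallel lines with radius 12.3 puts Z and H at F ± 12.3·n: Z = (-5.0225, 11.228), H = (5.0225, -11.228). Equal radii place R and L the same way about S: R = S + 12.3·n = (38.155, 30.542), L = S − 12.3·n = (48.200, 8.0862). Then |FR| = |R − F| = 48.873.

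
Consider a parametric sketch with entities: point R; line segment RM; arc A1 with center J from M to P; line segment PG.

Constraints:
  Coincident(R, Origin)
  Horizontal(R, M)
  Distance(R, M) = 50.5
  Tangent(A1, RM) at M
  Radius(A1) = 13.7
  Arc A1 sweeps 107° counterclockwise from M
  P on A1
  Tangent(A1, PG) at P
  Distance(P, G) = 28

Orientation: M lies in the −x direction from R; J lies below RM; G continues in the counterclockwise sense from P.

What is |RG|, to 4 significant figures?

71.06

R is at the origin; RM is horizontal with |RM| = 50.5 and M on the −x side, so M = (-50.50, 0.000). Tangency of A1 to RM means the radius JM is perpendicular to RM, so J = M + (0, -13.7) = (-50.50, -13.70). On A1, M sits at bearing 90° from J; a 107° counterclockwise sweep puts P at bearing 197°, so P = J + 13.7·(cos 197°, sin 197°) = (-63.60, -17.71). The tangent condition forces JP to be normal to PG, so PG runs along (−sin 197°, cos 197°); with |PG| = 28.0, G = (-55.41, -44.48). Then |RG| = |G − R| = 71.06.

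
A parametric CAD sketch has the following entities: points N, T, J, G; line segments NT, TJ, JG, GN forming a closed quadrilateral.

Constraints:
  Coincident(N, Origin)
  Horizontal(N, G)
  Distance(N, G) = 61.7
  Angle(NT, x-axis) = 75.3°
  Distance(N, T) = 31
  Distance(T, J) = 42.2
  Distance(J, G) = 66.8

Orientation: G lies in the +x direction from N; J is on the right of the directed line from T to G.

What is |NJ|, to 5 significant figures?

11.273

Checks: |TJ| = 42.20 ✓; |JG| = 66.80 ✓.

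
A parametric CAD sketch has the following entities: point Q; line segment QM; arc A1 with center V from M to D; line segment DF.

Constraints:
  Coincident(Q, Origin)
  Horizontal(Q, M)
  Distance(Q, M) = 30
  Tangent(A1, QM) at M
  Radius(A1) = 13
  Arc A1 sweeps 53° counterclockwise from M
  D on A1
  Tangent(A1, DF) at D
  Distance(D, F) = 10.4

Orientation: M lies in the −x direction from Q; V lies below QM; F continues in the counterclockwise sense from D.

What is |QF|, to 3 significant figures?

48.6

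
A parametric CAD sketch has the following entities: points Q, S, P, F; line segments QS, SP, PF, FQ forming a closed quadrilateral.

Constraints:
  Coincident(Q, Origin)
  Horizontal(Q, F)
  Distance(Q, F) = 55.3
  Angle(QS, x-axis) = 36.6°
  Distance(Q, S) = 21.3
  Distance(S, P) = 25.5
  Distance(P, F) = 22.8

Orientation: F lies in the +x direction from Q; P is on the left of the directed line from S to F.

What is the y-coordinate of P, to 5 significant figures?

18.474

Checks: |SP| = 25.50 ✓; |PF| = 22.80 ✓.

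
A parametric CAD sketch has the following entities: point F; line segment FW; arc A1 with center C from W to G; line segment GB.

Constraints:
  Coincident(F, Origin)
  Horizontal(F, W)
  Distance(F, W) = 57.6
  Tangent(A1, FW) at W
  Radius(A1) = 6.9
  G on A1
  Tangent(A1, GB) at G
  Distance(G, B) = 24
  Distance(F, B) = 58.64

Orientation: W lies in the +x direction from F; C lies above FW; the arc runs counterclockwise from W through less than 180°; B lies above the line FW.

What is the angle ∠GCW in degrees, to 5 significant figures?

123.82°

F is at the origin; F and W share the same y with |FW| = 57.6 and W on the +x side, so W = (57.600, 0.0000). Tangency of A1 to FW means the radius CW is perpendicular to FW, so C = W + (0, 6.9) = (57.600, 6.9000). Since CG ⟂ GB (tangency), |CB| = √(6.9² + 24.0²) = 24.972 regardless of where G sits on A1. So B lies on both circle(F, 58.64) and circle(C, 24.972); the above-FW intersection is B = (49.974, 30.679). G is the foot of the tangent from B: G = (63.332, 10.740).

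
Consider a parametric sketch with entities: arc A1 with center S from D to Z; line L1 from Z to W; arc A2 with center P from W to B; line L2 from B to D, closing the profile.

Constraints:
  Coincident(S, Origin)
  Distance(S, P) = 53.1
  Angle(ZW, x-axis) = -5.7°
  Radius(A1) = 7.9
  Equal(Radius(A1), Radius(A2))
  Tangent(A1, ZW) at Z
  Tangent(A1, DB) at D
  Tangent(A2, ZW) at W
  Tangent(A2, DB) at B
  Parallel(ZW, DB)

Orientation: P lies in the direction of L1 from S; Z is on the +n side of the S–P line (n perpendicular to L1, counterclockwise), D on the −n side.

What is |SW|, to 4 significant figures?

53.68

The slot axis is L1's direction at -5.7°, so u = (cos -5.7°, sin -5.7°) = (0.9951, -0.09932) and n = (−sin -5.7°, cos -5.7°) = (0.09932, 0.9951). S is at the origin and P lies 53.1 along u from S, so P = 53.1·u = (52.84, -5.274). Tangency of A1 to both parallel lines with radius 7.9 puts Z and D at S ± 7.9·n: Z = (0.7846, 7.861), D = (-0.7846, -7.861). Equal radii place W and B the same way about P: W = P + 7.9·n = (53.62, 2.587), B = P − 7.9·n = (52.05, -13.13). Then |SW| = |W − S| = 53.68.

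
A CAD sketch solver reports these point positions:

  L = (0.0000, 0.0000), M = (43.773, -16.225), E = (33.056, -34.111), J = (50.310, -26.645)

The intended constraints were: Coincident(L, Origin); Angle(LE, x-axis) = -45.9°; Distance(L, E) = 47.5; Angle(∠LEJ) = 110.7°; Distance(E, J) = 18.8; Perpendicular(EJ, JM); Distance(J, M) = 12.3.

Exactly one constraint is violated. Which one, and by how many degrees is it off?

Perpendicular(EJ, JM) — off by 8.70°.

L = (0.00, 0.00) ✓; LE at -45.90° ✓; |LE| = 47.50 ✓; ∠LEJ = 110.7° ✓; |EJ| = 18.80 ✓; ∠(EJ, JM) = 98.70° ✗; |JM| = 12.30 ✓.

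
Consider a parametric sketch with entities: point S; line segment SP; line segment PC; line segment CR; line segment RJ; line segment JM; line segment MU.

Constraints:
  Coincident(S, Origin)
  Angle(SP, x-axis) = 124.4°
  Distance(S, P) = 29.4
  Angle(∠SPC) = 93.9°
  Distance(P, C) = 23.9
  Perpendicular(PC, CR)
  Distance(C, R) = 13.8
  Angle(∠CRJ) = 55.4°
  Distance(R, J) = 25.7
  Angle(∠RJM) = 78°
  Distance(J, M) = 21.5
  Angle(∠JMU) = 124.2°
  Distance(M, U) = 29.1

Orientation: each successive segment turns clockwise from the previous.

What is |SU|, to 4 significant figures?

62.24

S is at the origin; SP runs at 124.4° with length 29.4, so P = (-16.61, 24.26). ∠SPC = 93.9° gives PC at 38.30° from the x-axis; with |PC| = 23.9, C = (2.146, 39.07). PC is perpendicular to CR, so CR runs at -51.70°; with |CR| = 13.8, R = (10.70, 28.24). ∠CRJ = 55.4° gives RJ at -176.3° from the x-axis; with |RJ| = 25.7, J = (-14.95, 26.58). ∠RJM = 78.0° gives JM at 81.70° from the x-axis; with |JM| = 21.5, M = (-11.84, 47.86). ∠JMU = 124.2° gives MU at 25.90° from the x-axis; with |MU| = 29.1, U = (14.33, 60.57). Then |SU| = |U − S| = 62.24.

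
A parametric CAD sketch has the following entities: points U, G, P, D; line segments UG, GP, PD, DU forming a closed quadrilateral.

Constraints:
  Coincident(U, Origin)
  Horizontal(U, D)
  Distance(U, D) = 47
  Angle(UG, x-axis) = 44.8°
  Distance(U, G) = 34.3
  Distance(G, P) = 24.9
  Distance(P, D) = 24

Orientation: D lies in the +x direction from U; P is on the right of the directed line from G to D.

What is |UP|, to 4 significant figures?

23.02

U is at the origin; U and D share the same y with |UD| = 47.0 and D in +x, so D = (47.0, 0). UG runs at 44.8° with |UG| = 34.3, so G = (24.34, 24.17). P is determined by |GP| = 24.9 and |PD| = 24.0 together: it lies at the intersection of circle(G, 24.9) and circle(D, 24.0). With |GD| = 33.13, the foot of the radical line on GD is 17.23 from G and the perpendicular offset is √(24.9² − 17.23²) = 17.98. Taking the right-of-GD solution: P = (23.01, -0.6956).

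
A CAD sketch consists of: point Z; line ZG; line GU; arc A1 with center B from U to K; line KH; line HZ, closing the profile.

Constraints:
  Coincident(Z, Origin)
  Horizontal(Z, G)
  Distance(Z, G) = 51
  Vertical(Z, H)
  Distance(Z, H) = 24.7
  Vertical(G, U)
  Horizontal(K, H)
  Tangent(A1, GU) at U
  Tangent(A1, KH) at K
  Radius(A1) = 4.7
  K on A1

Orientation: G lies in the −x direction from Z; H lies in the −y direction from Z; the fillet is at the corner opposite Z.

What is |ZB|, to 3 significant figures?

50.4

Z is at the origin; ZG is horizontal with |ZG| = 51.0 and G on the −x side, so G = (-51.0, 0.00). ZH is vertical with |ZH| = 24.7 and H on the −y side, so H = (0.00, -24.7). The virtual corner opposite Z is at (-51.0, -24.7). A1 meets GU tangentially, so BU is at right angles to GU and since A1 is tangent to KH there, BK ⟂ KH, with radius 4.7, so the center B sits 4.7 in from both sides at B = (-46.3, -20.0). Then |ZB| = |B − Z| = 50.4.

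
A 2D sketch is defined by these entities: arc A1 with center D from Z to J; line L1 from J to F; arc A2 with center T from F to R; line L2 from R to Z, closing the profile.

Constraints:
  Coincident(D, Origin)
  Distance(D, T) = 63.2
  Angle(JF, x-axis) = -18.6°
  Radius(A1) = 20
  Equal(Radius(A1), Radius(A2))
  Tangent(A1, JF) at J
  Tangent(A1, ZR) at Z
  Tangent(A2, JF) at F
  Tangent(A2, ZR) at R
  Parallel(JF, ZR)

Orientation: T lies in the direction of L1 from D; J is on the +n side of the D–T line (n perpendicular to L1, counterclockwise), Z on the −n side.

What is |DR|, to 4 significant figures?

66.29

The slot axis is L1's direction at -18.6°, so u = (cos -18.6°, sin -18.6°) = (0.9478, -0.3190) and n = (−sin -18.6°, cos -18.6°) = (0.3190, 0.9478). D is at the origin and T lies 63.2 along u from D, so T = 63.2·u = (59.90, -20.16). Tangency of A1 to both parallel lines with radius 20.0 puts J and Z at D ± 20.0·n: J = (6.379, 18.96), Z = (-6.379, -18.96). Equal radii place F and R the same way about T: F = T + 20.0·n = (66.28, -1.203), R = T − 20.0·n = (53.52, -39.11). Then |DR| = |R − D| = 66.29.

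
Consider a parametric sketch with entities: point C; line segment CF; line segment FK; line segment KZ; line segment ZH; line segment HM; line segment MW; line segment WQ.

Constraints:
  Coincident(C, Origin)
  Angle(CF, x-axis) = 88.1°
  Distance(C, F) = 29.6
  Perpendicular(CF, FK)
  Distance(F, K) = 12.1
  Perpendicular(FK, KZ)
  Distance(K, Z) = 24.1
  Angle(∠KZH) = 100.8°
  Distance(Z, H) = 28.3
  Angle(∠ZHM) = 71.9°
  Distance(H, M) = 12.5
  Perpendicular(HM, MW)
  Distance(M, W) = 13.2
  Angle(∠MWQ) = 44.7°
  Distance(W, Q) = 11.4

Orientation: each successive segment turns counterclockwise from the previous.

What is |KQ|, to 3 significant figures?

33.9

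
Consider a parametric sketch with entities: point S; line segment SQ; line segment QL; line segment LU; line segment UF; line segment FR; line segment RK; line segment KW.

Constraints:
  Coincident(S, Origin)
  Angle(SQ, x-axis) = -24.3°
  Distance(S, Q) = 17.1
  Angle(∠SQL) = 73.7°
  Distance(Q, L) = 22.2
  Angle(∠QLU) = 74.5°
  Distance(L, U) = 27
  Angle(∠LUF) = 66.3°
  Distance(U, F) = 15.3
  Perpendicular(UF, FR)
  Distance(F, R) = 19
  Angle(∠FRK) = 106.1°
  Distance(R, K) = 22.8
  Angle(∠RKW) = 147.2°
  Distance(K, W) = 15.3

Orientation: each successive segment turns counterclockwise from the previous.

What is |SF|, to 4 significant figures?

1.673

∠QLU = 74.5° gives LU at -172.5° from the x-axis; with |LU| = 27.0, U = (-8.094, 11.42). ∠LUF = 66.3° gives UF at -58.80° from the x-axis; with |UF| = 15.3, F = (-0.1686, -1.664). Then |SF| = |F − S| = 1.673.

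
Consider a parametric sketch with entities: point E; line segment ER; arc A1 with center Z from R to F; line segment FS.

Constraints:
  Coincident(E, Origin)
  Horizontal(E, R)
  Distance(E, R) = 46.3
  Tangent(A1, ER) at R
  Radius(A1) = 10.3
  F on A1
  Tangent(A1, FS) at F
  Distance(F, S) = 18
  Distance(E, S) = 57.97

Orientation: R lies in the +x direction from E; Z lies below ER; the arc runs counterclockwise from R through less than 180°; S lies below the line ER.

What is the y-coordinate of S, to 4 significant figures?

-30.85

E is at the origin; E and R share the same y with |ER| = 46.3 and R on the +x side, so R = (46.30, 0.000). Since A1 is tangent to ER there, ZR ⟂ ER, so Z = R + (0, -10.3) = (46.30, -10.30). Since ZF ⟂ FS (tangency), |ZS| = √(10.3² + 18.0²) = 20.74 regardless of where F sits on A1. So S lies on both circle(E, 57.97) and circle(Z, 20.74); the below-ER intersection is S = (49.08, -30.85). F is the foot of the tangent from S: F = (38.13, -16.57).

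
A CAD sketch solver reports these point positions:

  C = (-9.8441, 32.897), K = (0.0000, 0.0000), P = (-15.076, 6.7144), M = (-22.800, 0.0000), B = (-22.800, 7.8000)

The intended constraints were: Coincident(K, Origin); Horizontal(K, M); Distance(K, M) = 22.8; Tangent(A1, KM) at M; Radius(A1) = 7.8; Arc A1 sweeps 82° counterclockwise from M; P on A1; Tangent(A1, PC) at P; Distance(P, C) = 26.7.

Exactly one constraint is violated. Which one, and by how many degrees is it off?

Tangent(A1, PC) at P — off by 3.30°.

K = (0.00, 0.00) ✓; K.y = 0.00, M.y = 0.00 ✓; |KM| = 22.80 ✓; ∠(BM, MK) = 90.00° ✓; |BM| = 7.800 ✓; bearing(B→P) − bearing(B→M) = 82.00° ✓; |BP| = 7.800 ✓; ∠(BP, PC) = 93.30° ✗; |PC| = 26.70 ✓.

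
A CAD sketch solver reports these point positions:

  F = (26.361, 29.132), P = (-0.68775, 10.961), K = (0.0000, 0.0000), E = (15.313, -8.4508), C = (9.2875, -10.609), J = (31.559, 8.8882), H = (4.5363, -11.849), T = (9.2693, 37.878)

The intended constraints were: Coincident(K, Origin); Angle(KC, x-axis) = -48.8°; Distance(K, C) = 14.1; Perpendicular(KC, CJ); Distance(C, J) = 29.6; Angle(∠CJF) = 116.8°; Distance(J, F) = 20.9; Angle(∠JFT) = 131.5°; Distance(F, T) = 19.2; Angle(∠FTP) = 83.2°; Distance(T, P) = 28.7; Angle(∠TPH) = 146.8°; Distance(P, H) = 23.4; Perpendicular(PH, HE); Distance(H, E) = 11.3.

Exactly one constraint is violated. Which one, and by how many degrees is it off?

Perpendicular(PH, HE) — off by 4.60°.

K = (0.00, 0.00) ✓; KC at -48.80° ✓; |KC| = 14.10 ✓; ∠(KC, CJ) = 90.00° ✓; |CJ| = 29.60 ✓; ∠CJF = 116.8° ✓; |JF| = 20.90 ✓; ∠JFT = 131.5° ✓; |FT| = 19.20 ✓; ∠FTP = 83.20° ✓; |TP| = 28.70 ✓; ∠TPH = 146.8° ✓; |PH| = 23.40 ✓; ∠(PH, HE) = 94.60° ✗; |HE| = 11.30 ✓.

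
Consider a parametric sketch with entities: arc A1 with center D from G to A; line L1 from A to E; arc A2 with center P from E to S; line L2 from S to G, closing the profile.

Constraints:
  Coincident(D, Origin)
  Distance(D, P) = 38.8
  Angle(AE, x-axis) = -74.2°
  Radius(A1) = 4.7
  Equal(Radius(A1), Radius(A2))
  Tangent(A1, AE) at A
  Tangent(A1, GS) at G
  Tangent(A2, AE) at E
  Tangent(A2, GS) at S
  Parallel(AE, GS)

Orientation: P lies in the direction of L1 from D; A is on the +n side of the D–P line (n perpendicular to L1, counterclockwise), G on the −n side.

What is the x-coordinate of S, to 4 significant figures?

6.042

Tangency of A1 to both parallel lines with radius 4.7 puts A and G at D ± 4.7·n: A = (4.522, 1.280), G = (-4.522, -1.280). Equal radii place E and S the same way about P: E = P + 4.7·n = (15.09, -36.05), S = P − 4.7·n = (6.042, -38.61). So S.x = 6.042.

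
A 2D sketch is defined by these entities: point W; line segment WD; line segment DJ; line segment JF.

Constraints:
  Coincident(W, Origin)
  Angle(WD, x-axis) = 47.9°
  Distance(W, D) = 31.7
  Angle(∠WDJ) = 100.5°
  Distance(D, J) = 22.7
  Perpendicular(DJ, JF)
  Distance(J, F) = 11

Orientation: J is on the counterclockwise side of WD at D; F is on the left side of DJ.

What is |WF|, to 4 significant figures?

34.90

W is at the origin; WD runs at 47.9° with length 31.7, so D = 31.7·(cos 47.9°, sin 47.9°) = (21.25, 23.52). ∠WDJ = 100.5°, so DJ runs at 47.9° + (180° − 100.5°) = 127.4° from the x-axis; with |DJ| = 22.7, J = D + 22.7·(cos 127.4°, sin 127.4°) = (7.465, 41.55). DJ ⟂ JF; with |JF| = 11.0 on the left of DJ, F = J + 11.0·(-0.7944, -0.6074) = (-1.273, 34.87). Then |WF| = |F − W| = 34.90.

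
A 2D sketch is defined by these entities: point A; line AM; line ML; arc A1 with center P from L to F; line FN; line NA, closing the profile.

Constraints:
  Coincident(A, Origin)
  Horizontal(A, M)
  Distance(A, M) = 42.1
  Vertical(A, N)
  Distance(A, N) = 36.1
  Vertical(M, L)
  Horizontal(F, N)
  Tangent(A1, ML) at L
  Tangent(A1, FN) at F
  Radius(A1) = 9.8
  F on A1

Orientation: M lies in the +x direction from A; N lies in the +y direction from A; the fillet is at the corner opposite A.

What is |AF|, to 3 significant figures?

48.4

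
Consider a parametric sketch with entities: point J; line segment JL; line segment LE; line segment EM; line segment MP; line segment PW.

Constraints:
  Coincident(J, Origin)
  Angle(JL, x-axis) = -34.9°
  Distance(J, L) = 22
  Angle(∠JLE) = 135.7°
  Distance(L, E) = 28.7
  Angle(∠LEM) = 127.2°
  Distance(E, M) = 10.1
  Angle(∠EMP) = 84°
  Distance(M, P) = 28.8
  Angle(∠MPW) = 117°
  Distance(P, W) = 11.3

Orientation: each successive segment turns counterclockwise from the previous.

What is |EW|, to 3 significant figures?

32.9

J is at the origin; JL runs at -34.9° with length 22.0, so L = (18.0, -12.6). ∠JLE = 135.7° gives LE at 9.40° from the x-axis; with |LE| = 28.7, E = (46.4, -7.90). ∠LEM = 127.2° gives EM at 62.2° from the x-axis; with |EM| = 10.1, M = (51.1, 1.03). ∠EMP = 84.0° gives MP at 158° from the x-axis; with |MP| = 28.8, P = (24.3, 11.7). ∠MPW = 117.0° gives PW at -139° from the x-axis; with |PW| = 11.3, W = (15.8, 4.29). Then |EW| = |W − E| = 32.9.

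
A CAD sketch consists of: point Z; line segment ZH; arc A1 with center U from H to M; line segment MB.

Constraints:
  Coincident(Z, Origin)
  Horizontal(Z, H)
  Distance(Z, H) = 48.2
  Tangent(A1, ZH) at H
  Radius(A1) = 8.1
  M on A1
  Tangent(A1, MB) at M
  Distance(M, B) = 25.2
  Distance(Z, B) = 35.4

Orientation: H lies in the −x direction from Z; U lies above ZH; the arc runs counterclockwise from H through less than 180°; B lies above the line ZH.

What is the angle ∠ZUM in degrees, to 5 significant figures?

27.392°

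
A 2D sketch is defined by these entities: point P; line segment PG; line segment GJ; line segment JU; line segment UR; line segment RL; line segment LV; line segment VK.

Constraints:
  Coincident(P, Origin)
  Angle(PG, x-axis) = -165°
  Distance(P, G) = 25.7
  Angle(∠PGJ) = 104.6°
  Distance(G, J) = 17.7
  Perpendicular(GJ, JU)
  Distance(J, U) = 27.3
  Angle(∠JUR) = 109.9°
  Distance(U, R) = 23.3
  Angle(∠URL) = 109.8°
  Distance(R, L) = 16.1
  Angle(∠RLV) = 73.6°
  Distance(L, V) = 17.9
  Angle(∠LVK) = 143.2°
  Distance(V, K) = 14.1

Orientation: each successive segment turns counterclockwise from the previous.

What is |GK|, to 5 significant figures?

24.663

P is at the origin; PG runs at -165.0° with length 25.7, so G = (-24.824, -6.6516). ∠PGJ = 104.6° gives GJ at -89.600° from the x-axis; with |GJ| = 17.7, J = (-24.701, -24.351). GJ ⟂ JU, so JU runs at 0.40000°; with |JU| = 27.3, U = (2.5986, -24.161). ∠JUR = 109.9° gives UR at 70.500° from the x-axis; with |UR| = 23.3, R = (10.376, -2.1971). ∠URL = 109.8° gives RL at 140.70° from the x-axis; with |RL| = 16.1, L = (-2.0825, 8.0003). ∠RLV = 73.6° gives LV at -112.90° from the x-axis; with |LV| = 17.9, V = (-9.0478, -8.4889). ∠LVK = 143.2° gives VK at -76.100° from the x-axis; with |VK| = 14.1, K = (-5.6606, -22.176). Then |GK| = |K − G| = 24.663.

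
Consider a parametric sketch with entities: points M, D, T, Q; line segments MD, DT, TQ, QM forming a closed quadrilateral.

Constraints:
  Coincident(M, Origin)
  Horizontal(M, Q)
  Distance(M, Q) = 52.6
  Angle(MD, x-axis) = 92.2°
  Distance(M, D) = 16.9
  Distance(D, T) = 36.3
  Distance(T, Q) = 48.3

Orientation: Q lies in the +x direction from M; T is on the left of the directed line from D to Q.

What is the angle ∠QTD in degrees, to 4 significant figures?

81.31°

Checks: |DT| = 36.30 ✓; |TQ| = 48.30 ✓.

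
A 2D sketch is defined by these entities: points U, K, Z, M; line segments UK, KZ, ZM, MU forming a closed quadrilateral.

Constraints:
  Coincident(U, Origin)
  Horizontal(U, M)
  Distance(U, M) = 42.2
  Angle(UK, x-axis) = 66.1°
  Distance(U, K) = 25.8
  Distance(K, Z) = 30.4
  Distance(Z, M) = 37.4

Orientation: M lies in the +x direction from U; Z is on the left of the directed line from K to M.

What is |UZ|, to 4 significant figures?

52.89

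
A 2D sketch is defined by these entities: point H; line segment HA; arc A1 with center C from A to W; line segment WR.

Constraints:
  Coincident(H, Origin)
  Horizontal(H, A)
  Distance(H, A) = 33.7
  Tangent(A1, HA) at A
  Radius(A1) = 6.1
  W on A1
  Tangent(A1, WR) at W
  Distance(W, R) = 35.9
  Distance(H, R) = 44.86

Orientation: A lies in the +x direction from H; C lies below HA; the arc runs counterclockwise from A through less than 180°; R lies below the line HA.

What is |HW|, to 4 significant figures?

28.15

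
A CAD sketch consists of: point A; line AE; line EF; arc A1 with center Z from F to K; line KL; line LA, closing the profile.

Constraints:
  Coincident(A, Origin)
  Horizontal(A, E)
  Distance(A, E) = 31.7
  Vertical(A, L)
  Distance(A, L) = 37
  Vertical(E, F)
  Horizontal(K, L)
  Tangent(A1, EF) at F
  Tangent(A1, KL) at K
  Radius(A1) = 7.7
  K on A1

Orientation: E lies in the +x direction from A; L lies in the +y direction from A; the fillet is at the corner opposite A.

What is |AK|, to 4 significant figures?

44.10

A is at the origin; A and E share the same y with |AE| = 31.7 and E on the +x side, so E = (31.70, 0.000). AL is vertical with |AL| = 37.0 and L on the +y side, so L = (0.000, 37.00). The virtual corner opposite A is at (31.70, 37.00). Tangency of A1 to EF means the radius ZF is perpendicular to EF and tangency of A1 to KL means the radius ZK is perpendicular to KL, with radius 7.7, so the center Z sits 7.7 in from both sides at Z = (24.00, 29.30). That places the tangent points at F = (31.70, 29.30) on EF and K = (24.00, 37.00) on KL. Then |AK| = |K − A| = 44.10.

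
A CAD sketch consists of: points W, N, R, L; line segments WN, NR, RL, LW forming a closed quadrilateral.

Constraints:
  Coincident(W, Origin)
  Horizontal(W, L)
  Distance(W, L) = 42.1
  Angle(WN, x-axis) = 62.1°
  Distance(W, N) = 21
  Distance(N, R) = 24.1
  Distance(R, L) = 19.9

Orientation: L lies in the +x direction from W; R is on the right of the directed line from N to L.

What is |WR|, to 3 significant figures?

22.4

Checks: |NR| = 24.10 ✓; |RL| = 19.90 ✓.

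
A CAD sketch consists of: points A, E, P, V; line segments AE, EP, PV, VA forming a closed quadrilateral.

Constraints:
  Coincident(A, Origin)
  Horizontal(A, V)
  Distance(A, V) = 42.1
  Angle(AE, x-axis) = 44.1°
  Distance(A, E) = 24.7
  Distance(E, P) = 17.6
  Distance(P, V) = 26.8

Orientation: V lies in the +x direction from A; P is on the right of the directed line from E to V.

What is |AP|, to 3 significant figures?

15.3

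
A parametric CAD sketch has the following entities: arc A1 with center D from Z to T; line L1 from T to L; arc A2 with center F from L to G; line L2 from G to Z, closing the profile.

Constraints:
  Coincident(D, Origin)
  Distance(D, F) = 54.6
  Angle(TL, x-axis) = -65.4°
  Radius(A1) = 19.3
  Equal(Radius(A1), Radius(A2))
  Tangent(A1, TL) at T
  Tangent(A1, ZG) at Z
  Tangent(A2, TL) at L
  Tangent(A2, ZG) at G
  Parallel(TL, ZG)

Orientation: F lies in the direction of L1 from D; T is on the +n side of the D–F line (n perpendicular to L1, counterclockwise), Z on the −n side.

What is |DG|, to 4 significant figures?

57.91

The slot axis is L1's direction at -65.4°, so u = (cos -65.4°, sin -65.4°) = (0.4163, -0.9092) and n = (−sin -65.4°, cos -65.4°) = (0.9092, 0.4163). D is at the origin and F lies 54.6 along u from D, so F = 54.6·u = (22.73, -49.64). Tangency of A1 to both parallel lines with radius 19.3 puts T and Z at D ± 19.3·n: T = (17.55, 8.034), Z = (-17.55, -8.034). Equal radii place L and G the same way about F: L = F + 19.3·n = (40.28, -41.61), G = F − 19.3·n = (5.181, -57.68). Then |DG| = |G − D| = 57.91.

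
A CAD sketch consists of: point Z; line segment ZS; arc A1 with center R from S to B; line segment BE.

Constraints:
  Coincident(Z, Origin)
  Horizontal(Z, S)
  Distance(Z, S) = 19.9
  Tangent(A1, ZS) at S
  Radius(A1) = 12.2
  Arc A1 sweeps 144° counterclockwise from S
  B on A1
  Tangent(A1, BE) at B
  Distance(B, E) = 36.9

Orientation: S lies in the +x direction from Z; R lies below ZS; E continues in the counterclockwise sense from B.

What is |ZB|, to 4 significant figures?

25.48

Tangency of A1 to ZS means the radius RS is perpendicular to ZS, so R = S + (0, -12.2) = (19.90, -12.20). On A1, S sits at bearing 90° from R; a 144° counterclockwise sweep puts B at bearing 234°, so B = R + 12.2·(cos 234°, sin 234°) = (12.73, -22.07). Then |ZB| = |B − Z| = 25.48.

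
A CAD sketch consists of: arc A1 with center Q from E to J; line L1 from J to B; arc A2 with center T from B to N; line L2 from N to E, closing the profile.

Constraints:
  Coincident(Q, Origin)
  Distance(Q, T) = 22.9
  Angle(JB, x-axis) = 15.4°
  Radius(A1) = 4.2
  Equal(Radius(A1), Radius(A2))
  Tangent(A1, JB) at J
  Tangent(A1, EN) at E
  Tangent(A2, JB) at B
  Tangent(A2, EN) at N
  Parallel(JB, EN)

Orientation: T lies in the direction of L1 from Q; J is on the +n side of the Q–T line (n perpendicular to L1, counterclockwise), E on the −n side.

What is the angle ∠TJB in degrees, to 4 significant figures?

10.39°

The slot axis is L1's direction at 15.4°, so u = (cos 15.4°, sin 15.4°) = (0.9641, 0.2656) and n = (−sin 15.4°, cos 15.4°) = (-0.2656, 0.9641). Q is at the origin and T lies 22.9 along u from Q, so T = 22.9·u = (22.08, 6.081). Tangency of A1 to both parallel lines with radius 4.2 puts J and E at Q ± 4.2·n: J = (-1.115, 4.049), E = (1.115, -4.049). Equal radii place B and N the same way about T: B = T + 4.2·n = (20.96, 10.13), N = T − 4.2·n = (23.19, 2.032). Then cos ∠TJB = JT·JB / (|JT||JB|), giving 10.39°.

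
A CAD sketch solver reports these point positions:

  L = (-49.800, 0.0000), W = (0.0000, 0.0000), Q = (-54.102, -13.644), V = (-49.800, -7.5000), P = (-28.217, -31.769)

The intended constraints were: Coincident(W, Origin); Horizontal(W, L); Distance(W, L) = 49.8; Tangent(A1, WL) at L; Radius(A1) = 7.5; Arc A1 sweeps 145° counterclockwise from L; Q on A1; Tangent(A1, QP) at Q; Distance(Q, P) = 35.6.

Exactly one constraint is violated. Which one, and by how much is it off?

Distance(Q, P) = 35.6 — off by 4.00.

W = (0.00, 0.00) ✓; W.y = 0.00, L.y = 0.00 ✓; |WL| = 49.80 ✓; ∠(VL, LW) = 90.00° ✓; |VL| = 7.500 ✓; bearing(V→Q) − bearing(V→L) = 145.0° ✓; |VQ| = 7.500 ✓; ∠(VQ, QP) = 90.00° ✓; |QP| = 31.60 ✗.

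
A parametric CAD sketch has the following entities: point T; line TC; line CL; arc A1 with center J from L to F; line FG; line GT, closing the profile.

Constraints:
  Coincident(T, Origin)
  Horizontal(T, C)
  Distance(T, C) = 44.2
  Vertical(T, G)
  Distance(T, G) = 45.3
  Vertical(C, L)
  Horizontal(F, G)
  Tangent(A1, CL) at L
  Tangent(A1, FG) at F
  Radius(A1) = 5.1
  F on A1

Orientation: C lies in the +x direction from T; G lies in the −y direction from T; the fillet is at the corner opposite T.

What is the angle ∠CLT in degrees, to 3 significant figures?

47.7°

The virtual corner opposite T is at (44.2, -45.3). Since A1 is tangent to CL there, JL ⟂ CL and since A1 is tangent to FG there, JF ⟂ FG, with radius 5.1, so the center J sits 5.1 in from both sides at J = (39.1, -40.2). That places the tangent points at L = (44.2, -40.2) on CL and F = (39.1, -45.3) on FG. Then cos ∠CLT = LC·LT / (|LC||LT|), giving 47.7°.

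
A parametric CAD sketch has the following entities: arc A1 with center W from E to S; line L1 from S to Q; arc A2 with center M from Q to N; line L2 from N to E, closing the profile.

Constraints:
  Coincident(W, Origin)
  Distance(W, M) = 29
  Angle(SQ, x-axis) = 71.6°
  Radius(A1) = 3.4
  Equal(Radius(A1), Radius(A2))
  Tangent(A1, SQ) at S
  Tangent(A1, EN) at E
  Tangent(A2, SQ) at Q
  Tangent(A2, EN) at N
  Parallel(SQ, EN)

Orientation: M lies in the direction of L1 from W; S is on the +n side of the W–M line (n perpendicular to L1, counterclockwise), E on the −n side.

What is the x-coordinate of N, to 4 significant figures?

12.38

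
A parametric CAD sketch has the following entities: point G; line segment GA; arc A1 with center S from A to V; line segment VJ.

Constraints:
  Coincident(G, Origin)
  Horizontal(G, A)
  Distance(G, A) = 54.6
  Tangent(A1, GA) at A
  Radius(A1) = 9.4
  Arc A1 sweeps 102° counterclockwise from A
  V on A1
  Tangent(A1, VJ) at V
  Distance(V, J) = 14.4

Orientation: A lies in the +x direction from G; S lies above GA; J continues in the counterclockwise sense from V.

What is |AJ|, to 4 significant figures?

26.18

G is at the origin; GA is horizontal with |GA| = 54.6 and A on the +x side, so A = (54.60, 0.000). A1 meets GA tangentially, so SA is at right angles to GA, so S = A + (0, 9.4) = (54.60, 9.400). On A1, A sits at bearing -90° from S; a 102° counterclockwise sweep puts V at bearing 12°, so V = S + 9.4·(cos 12°, sin 12°) = (63.79, 11.35). The tangent condition forces SV to be normal to VJ, so VJ runs along (−sin 12°, cos 12°); with |VJ| = 14.4, J = (60.80, 25.44). Then |AJ| = |J − A| = 26.18.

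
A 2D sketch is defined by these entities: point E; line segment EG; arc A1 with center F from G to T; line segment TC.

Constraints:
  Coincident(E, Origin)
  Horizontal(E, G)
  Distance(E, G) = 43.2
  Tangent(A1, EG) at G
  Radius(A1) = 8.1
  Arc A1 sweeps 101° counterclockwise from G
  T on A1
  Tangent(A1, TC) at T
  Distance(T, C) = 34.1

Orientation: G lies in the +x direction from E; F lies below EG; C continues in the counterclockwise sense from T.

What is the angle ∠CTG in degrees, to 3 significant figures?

130°

On A1, G sits at bearing 90° from F; a 101° counterclockwise sweep puts T at bearing 191°, so T = F + 8.1·(cos 191°, sin 191°) = (35.2, -9.65). Since A1 is tangent to TC there, FT ⟂ TC, so TC runs along (−sin 191°, cos 191°); with |TC| = 34.1, C = (41.8, -43.1). Then cos ∠CTG = TC·TG / (|TC||TG|), giving 130°.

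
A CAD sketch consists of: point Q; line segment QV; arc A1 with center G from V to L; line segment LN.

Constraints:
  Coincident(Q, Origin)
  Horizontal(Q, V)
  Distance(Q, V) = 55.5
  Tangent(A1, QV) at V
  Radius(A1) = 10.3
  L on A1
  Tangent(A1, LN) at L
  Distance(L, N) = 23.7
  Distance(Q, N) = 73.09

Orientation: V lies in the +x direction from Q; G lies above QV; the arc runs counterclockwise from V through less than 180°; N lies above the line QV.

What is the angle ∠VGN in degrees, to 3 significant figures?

160°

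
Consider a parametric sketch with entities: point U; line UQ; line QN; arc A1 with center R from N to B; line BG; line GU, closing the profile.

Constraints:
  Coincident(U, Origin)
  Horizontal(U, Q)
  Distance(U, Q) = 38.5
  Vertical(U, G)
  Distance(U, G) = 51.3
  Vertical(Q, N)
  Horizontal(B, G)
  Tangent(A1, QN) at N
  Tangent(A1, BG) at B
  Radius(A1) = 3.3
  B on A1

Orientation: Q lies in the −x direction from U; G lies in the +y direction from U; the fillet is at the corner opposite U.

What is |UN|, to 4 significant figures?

61.53

U is at the origin; UQ is horizontal with |UQ| = 38.5 and Q on the −x side, so Q = (-38.50, 0.000). UG is vertical with |UG| = 51.3 and G on the +y side, so G = (0.000, 51.30). The virtual corner opposite U is at (-38.50, 51.30). The tangent condition forces RN to be normal to QN and since A1 is tangent to BG there, RB ⟂ BG, with radius 3.3, so the center R sits 3.3 in from both sides at R = (-35.20, 48.00). That places the tangent points at N = (-38.50, 48.00) on QN and B = (-35.20, 51.30) on BG. Then |UN| = |N − U| = 61.53.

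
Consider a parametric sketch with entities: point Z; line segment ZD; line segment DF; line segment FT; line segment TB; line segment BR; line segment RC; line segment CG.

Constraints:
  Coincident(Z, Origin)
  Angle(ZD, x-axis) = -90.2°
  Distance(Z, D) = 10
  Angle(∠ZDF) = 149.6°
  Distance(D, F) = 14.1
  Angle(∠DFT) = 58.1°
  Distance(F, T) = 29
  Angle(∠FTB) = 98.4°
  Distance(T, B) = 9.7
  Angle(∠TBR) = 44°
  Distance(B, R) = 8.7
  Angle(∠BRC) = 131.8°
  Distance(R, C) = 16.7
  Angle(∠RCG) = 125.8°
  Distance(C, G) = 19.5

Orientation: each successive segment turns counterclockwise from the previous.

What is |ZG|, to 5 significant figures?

46.499

∠BRC = 131.8° gives RC at -32.100° from the x-axis; with |RC| = 16.7, C = (28.423, -8.2645). ∠RCG = 125.8° gives CG at 22.100° from the x-axis; with |CG| = 19.5, G = (46.490, -0.92809). Then |ZG| = |G − Z| = 46.499.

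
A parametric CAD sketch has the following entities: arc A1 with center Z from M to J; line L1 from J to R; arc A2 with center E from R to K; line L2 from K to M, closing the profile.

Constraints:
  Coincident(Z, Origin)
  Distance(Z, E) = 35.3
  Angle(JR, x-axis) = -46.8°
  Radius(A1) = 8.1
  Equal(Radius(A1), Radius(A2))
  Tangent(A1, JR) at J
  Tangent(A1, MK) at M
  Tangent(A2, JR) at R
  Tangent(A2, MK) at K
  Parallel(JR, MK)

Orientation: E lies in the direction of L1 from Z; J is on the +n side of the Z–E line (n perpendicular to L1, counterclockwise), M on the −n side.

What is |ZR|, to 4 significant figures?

36.22

Tangency of A1 to both parallel lines with radius 8.1 puts J and M at Z ± 8.1·n: J = (5.905, 5.545), M = (-5.905, -5.545). Equal radii place R and K the same way about E: R = E + 8.1·n = (30.07, -20.19), K = E − 8.1·n = (18.26, -31.28). Then |ZR| = |R − Z| = 36.22.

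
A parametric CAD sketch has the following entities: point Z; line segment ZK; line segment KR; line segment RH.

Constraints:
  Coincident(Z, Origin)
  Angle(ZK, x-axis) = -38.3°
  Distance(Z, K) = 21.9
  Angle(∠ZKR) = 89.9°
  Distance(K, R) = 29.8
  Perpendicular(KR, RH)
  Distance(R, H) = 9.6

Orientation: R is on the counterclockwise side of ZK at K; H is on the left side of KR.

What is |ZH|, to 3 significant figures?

32.2

Z is at the origin; ZK runs at -38.3° with length 21.9, so K = 21.9·(cos -38.3°, sin -38.3°) = (17.2, -13.6). ∠ZKR = 89.9°, so KR runs at -38.3° + (180° − 89.9°) = 51.8° from the x-axis; with |KR| = 29.8, R = K + 29.8·(cos 51.8°, sin 51.8°) = (35.6, 9.85). KR ⟂ RH; with |RH| = 9.6 on the left of KR, H = R + 9.6·(-0.786, 0.618) = (28.1, 15.8). Then |ZH| = |H − Z| = 32.2.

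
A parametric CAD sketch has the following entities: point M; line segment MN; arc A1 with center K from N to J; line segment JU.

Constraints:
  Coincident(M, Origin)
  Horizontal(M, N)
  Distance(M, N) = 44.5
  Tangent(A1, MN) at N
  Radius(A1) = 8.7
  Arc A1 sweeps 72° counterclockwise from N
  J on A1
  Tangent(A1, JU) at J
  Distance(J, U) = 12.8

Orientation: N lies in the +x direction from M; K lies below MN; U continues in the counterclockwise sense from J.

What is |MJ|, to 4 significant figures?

36.72

M is at the origin; M and N share the same y with |MN| = 44.5 and N on the +x side, so N = (44.50, 0.000). A1 meets MN tangentially, so KN is at right angles to MN, so K = N + (0, -8.7) = (44.50, -8.700). On A1, N sits at bearing 90° from K; a 72° counterclockwise sweep puts J at bearing 162°, so J = K + 8.7·(cos 162°, sin 162°) = (36.23, -6.012). Then |MJ| = |J − M| = 36.72.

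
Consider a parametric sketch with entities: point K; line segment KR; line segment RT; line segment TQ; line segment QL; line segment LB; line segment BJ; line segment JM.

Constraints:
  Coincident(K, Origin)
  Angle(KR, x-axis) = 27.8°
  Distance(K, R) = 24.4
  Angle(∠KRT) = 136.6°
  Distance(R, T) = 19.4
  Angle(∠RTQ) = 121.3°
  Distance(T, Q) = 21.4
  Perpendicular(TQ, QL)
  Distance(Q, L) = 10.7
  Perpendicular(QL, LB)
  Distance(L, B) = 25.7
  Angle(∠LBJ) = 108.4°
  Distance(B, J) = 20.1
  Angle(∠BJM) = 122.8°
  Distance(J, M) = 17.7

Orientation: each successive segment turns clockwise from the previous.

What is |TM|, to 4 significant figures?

22.17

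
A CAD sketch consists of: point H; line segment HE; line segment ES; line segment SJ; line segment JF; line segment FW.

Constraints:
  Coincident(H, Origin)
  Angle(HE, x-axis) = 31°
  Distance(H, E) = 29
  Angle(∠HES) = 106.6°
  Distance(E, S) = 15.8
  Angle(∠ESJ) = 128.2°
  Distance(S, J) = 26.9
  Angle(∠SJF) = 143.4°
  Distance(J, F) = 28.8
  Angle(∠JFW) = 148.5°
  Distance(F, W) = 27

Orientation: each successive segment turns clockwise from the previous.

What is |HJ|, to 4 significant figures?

41.26

H is at the origin; HE runs at 31.0° with length 29.0, so E = (24.86, 14.94). ∠HES = 106.6° gives ES at -42.40° from the x-axis; with |ES| = 15.8, S = (36.53, 4.282). ∠ESJ = 128.2° gives SJ at -94.20° from the x-axis; with |SJ| = 26.9, J = (34.56, -22.55). Then |HJ| = |J − H| = 41.26.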